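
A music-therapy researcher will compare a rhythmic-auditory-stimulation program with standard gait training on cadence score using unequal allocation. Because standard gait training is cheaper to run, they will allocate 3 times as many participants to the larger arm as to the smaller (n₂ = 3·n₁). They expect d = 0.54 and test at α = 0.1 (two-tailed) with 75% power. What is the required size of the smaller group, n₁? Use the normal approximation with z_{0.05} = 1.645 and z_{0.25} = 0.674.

n₁ = 25

With allocation ratio k = n₂/n₁ = 3, Var(x̄₁−x̄₂) = σ²(1/n₁ + 1/(k·n₁)) = σ²·(k+1)/(k·n₁).
So n₁ = (1 + 1/k)·((z_{α/2} + z_β)/d)² = 1.333 × (2.319/0.54)².
n₁ = 1.333 × 18.44 = 24.6.
Round up: n₁ = 25, giving n₂ = 3 × 25 = 75.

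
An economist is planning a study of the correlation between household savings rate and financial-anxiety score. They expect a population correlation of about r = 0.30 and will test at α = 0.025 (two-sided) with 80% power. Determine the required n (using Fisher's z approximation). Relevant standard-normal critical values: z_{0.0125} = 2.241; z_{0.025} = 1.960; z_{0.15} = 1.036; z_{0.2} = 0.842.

n = 103

Fisher's z: C = ½·ln((1+r)/(1−r)) = ½·ln(1.8571) = 0.3095.
n = ((z_{α/2} + z_β)/C)² + 3.
(2.241 + 0.842) / 0.3095 = 3.083 / 0.3095 = 9.961.
n = 9.961² + 3 = 99.23 + 3 = 102.2.
Round up.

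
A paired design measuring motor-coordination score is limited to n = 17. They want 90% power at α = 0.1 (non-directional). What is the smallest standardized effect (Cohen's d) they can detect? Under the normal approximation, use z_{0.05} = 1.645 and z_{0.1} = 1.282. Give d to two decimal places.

For a single sample (or paired design) of n = 17: d_min = (z_{α/2} + z_β)/√n.
z-sum = 1.645 + 1.282 = 2.927.
d_min = 2.927 / √17 = 2.927 / 4.123 = 0.710.

d_min ≈ 0.71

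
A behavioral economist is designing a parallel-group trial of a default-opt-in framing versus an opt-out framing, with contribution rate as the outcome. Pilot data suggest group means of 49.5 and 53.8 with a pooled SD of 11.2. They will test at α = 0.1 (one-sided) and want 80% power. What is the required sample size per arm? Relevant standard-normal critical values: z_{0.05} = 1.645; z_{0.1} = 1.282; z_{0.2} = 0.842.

n = 62 per group

Cohen's d = |M₁ − M₂| / SD_pooled = |49.5 − 53.8| / 11.2 = 4.3 / 11.2 = 0.384.
For two independent groups with equal n: n = 2·((z_{α} + z_β) / d)².
z_{α} + z_β = 1.282 + 0.842 = 2.124.
n = 2 × (2.124 / 0.384)² = 2 × 5.531² = 2 × 30.59 = 61.2.
Round up to the next whole participant.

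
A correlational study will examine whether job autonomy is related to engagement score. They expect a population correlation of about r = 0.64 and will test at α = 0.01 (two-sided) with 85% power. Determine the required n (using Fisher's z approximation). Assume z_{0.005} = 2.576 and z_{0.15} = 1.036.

Fisher's z: C = ½·ln((1+r)/(1−r)) = ½·ln(4.5556) = 0.7582.
n = ((z_{α/2} + z_β)/C)² + 3.
(2.576 + 1.036) / 0.7582 = 3.612 / 0.7582 = 4.764.
n = 4.764² + 3 = 22.69 + 3 = 25.7.
Round up.

n = 26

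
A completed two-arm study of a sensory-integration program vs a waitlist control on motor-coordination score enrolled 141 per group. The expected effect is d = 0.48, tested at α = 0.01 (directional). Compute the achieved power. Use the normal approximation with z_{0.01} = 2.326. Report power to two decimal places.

For two equal groups, power = Φ(d·√(n/2) − z_{α}).
d·√(n/2) = 0.48 × √(141/2) = 0.48 × 8.396 = 4.030.
z_β = 4.030 − 2.326 = 1.704.
Power = Φ(1.704) = 0.956.

power ≈ 0.96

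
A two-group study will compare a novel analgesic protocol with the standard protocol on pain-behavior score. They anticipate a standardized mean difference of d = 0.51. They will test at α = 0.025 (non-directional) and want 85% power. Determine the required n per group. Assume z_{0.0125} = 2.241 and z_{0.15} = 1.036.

n = 83 per group

For two independent groups with equal n: n = 2·((z_{α/2} + z_β) / d)².
z_{α/2} + z_β = 2.241 + 1.036 = 3.277.
n = 2 × (3.277 / 0.51)² = 2 × 6.425² = 2 × 41.29 = 82.6.
Round up to the next whole participant.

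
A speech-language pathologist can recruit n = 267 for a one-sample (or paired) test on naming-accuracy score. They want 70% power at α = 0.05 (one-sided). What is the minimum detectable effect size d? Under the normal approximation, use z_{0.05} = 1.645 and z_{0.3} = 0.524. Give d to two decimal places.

For a single sample (or paired design) of n = 267: d_min = (z_{α} + z_β)/√n.
z-sum = 1.645 + 0.524 = 2.169.
d_min = 2.169 / √267 = 2.169 / 16.340 = 0.133.

d_min ≈ 0.13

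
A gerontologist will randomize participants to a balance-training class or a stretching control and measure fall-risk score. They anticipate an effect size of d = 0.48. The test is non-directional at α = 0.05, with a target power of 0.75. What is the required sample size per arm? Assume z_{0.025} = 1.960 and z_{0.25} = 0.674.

n = 61 per group

For two independent groups with equal n: n = 2·((z_{α/2} + z_β) / d)².
z_{α/2} + z_β = 1.960 + 0.674 = 2.634.
n = 2 × (2.634 / 0.48)² = 2 × 5.487² = 2 × 30.11 = 60.2.
Round up to the next whole participant.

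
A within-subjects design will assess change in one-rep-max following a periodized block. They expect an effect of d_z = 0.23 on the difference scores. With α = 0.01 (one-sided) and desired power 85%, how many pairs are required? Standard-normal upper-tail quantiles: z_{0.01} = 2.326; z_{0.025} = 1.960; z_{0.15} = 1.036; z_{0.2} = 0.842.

For a paired (one-sample on differences) test: n = ((z_{α} + z_β) / d)².
z_{α} + z_β = 2.326 + 1.036 = 3.362.
n = (3.362 / 0.23)² = 14.617² = 213.67.
Round up.

n = 214 pairs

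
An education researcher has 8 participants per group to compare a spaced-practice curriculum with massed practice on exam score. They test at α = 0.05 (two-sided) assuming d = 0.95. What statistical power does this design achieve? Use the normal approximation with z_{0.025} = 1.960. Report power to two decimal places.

power ≈ 0.48

For two equal groups, power = Φ(d·√(n/2) − z_{α/2}).
d·√(n/2) = 0.95 × √(8/2) = 0.95 × 2.000 = 1.900.
z_β = 1.900 − 1.960 = -0.060.
Power = Φ(-0.060) = 0.476.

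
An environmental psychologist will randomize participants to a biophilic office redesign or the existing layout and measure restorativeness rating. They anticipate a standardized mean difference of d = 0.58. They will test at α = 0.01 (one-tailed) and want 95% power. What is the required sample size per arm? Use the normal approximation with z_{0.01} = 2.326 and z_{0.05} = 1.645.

n = 94 per group

For two independent groups with equal n: n = 2·((z_{α} + z_β) / d)².
z_{α} + z_β = 2.326 + 1.645 = 3.971.
n = 2 × (3.971 / 0.58)² = 2 × 6.847² = 2 × 46.88 = 93.8.
Round up to the next whole participant.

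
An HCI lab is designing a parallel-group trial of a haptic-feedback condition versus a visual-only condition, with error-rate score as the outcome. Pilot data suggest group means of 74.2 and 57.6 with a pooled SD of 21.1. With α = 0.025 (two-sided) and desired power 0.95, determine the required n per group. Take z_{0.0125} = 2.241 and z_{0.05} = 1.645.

n = 49 per group

Cohen's d = |M₁ − M₂| / SD_pooled = |74.2 − 57.6| / 21.1 = 16.6 / 21.1 = 0.787.
For two independent groups with equal n: n = 2·((z_{α/2} + z_β) / d)².
z_{α/2} + z_β = 2.241 + 1.645 = 3.886.
n = 2 × (3.886 / 0.787)² = 2 × 4.938² = 2 × 24.38 = 48.8.
Round up to the next whole participant.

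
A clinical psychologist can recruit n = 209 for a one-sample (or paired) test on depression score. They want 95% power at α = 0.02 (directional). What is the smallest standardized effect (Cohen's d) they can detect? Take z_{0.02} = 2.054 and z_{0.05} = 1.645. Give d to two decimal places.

d_min ≈ 0.26

For a single sample (or paired design) of n = 209: d_min = (z_{α} + z_β)/√n.
z-sum = 2.054 + 1.645 = 3.699.
d_min = 3.699 / √209 = 3.699 / 14.457 = 0.256.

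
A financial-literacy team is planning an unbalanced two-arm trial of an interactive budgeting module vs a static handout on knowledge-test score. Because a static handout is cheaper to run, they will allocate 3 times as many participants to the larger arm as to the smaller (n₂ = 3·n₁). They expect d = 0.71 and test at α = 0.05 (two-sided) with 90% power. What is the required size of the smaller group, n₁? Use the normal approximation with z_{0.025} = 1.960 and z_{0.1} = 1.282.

With allocation ratio k = n₂/n₁ = 3, Var(x̄₁−x̄₂) = σ²(1/n₁ + 1/(k·n₁)) = σ²·(k+1)/(k·n₁).
So n₁ = (1 + 1/k)·((z_{α/2} + z_β)/d)² = 1.333 × (3.242/0.71)².
n₁ = 1.333 × 20.85 = 27.8.
Round up: n₁ = 28, giving n₂ = 3 × 28 = 84.

n₁ = 28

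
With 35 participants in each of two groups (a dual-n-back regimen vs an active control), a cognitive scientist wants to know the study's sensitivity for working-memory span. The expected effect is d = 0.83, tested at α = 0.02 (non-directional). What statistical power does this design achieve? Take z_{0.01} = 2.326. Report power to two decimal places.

power ≈ 0.87

For two equal groups, power = Φ(d·√(n/2) − z_{α/2}).
d·√(n/2) = 0.83 × √(35/2) = 0.83 × 4.183 = 3.472.
z_β = 3.472 − 2.326 = 1.146.
Power = Φ(1.146) = 0.874.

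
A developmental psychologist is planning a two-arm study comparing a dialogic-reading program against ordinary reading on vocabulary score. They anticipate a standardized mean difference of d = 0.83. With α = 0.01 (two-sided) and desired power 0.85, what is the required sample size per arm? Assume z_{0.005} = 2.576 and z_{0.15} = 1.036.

n = 38 per group

For two independent groups with equal n: n = 2·((z_{α/2} + z_β) / d)².
z_{α/2} + z_β = 2.576 + 1.036 = 3.612.
n = 2 × (3.612 / 0.83)² = 2 × 4.352² = 2 × 18.94 = 37.9.
Round up to the next whole participant.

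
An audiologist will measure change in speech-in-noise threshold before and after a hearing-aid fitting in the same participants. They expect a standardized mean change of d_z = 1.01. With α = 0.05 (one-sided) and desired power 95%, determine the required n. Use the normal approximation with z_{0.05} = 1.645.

n = 11 pairs

For a paired (one-sample on differences) test: n = ((z_{α} + z_β) / d)².
z_{α} + z_β = 1.645 + 1.645 = 3.290.
n = (3.290 / 1.01)² = 3.257² = 10.61.
Round up.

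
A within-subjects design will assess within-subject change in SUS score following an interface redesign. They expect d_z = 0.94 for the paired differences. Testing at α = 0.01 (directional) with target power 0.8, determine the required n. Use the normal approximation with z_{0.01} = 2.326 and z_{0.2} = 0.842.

n = 12 pairs

For a paired (one-sample on differences) test: n = ((z_{α} + z_β) / d)².
z_{α} + z_β = 2.326 + 0.842 = 3.168.
n = (3.168 / 0.94)² = 3.370² = 11.36.
Round up.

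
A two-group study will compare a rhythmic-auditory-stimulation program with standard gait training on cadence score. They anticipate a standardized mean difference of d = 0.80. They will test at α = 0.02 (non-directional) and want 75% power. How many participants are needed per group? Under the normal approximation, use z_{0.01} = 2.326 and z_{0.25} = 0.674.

n = 29 per group

For two independent groups with equal n: n = 2·((z_{α/2} + z_β) / d)².
z_{α/2} + z_β = 2.326 + 0.674 = 3.000.
n = 2 × (3.000 / 0.80)² = 2 × 3.750² = 2 × 14.06 = 28.1.
Round up to the next whole participant.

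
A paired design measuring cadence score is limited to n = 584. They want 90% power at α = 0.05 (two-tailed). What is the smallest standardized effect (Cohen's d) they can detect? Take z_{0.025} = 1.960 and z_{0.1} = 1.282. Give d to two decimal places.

d_min ≈ 0.13

For a single sample (or paired design) of n = 584: d_min = (z_{α/2} + z_β)/√n.
z-sum = 1.960 + 1.282 = 3.242.
d_min = 3.242 / √584 = 3.242 / 24.166 = 0.134.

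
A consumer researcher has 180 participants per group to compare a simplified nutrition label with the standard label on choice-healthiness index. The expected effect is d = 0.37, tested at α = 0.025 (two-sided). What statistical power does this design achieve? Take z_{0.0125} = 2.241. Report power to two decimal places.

For two equal groups, power = Φ(d·√(n/2) − z_{α/2}).
d·√(n/2) = 0.37 × √(180/2) = 0.37 × 9.487 = 3.510.
z_β = 3.510 − 2.241 = 1.269.
Power = Φ(1.269) = 0.898.

power ≈ 0.90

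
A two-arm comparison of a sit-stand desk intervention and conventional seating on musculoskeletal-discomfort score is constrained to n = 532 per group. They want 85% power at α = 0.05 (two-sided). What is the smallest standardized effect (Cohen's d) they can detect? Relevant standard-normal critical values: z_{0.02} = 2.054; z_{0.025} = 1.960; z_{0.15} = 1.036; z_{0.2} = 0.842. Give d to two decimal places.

For two independent groups of n = 532 each: d_min = (z_{α/2} + z_β)·√(2/n).
z-sum = 1.960 + 1.036 = 2.996.
d_min = 2.996 × √(2/532) = 2.996 × 0.0613 = 0.184.

d_min ≈ 0.18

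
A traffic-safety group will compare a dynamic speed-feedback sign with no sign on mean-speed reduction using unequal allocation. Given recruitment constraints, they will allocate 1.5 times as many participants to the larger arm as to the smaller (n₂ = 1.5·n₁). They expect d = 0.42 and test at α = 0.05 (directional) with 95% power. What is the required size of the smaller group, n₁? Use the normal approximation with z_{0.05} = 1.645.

n₁ = 103

With allocation ratio k = n₂/n₁ = 1.5, Var(x̄₁−x̄₂) = σ²(1/n₁ + 1/(k·n₁)) = σ²·(k+1)/(k·n₁).
So n₁ = (1 + 1/k)·((z_{α} + z_β)/d)² = 1.667 × (3.290/0.42)².
n₁ = 1.667 × 61.36 = 102.3.
Round up: n₁ = 103, giving n₂ = ⌈1.5 × 103⌉ = ⌈154.5⌉ = 155.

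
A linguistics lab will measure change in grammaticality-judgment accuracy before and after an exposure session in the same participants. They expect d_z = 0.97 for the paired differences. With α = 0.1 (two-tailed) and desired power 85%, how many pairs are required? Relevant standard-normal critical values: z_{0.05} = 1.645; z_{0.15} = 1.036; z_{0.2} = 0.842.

For a paired (one-sample on differences) test: n = ((z_{α/2} + z_β) / d)².
z_{α/2} + z_β = 1.645 + 1.036 = 2.681.
n = (2.681 / 0.97)² = 2.764² = 7.64.
Round up.

n = 8 pairs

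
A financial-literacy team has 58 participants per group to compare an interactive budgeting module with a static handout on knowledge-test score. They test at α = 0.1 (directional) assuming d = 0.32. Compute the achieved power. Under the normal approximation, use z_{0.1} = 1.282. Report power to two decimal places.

power ≈ 0.67

For two equal groups, power = Φ(d·√(n/2) − z_{α}).
d·√(n/2) = 0.32 × √(58/2) = 0.32 × 5.385 = 1.723.
z_β = 1.723 − 1.282 = 0.441.
Power = Φ(0.441) = 0.670.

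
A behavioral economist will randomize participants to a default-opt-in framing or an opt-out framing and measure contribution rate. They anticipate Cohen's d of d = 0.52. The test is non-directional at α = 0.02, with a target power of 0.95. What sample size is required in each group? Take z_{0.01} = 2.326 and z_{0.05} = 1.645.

n = 117 per group

For two independent groups with equal n: n = 2·((z_{α/2} + z_β) / d)².
z_{α/2} + z_β = 2.326 + 1.645 = 3.971.
n = 2 × (3.971 / 0.52)² = 2 × 7.637² = 2 × 58.32 = 116.6.
Round up to the next whole participant.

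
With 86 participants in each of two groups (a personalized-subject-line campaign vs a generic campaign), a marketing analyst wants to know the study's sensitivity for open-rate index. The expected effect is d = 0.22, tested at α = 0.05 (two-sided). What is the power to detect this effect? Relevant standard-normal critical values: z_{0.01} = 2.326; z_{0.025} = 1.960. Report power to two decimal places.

power ≈ 0.30

For two equal groups, power = Φ(d·√(n/2) − z_{α/2}).
d·√(n/2) = 0.22 × √(86/2) = 0.22 × 6.557 = 1.443.
z_β = 1.443 − 1.960 = -0.517.
Power = Φ(-0.517) = 0.302.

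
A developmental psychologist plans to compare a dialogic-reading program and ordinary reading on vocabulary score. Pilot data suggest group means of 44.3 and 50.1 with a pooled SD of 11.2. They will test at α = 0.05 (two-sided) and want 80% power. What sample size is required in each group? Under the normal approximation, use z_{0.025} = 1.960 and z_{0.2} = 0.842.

n = 59 per group

Cohen's d = |M₁ − M₂| / SD_pooled = |44.3 − 50.1| / 11.2 = 5.8 / 11.2 = 0.518.
For two independent groups with equal n: n = 2·((z_{α/2} + z_β) / d)².
z_{α/2} + z_β = 1.960 + 0.842 = 2.802.
n = 2 × (2.802 / 0.518)² = 2 × 5.409² = 2 × 29.26 = 58.5.
Round up to the next whole participant.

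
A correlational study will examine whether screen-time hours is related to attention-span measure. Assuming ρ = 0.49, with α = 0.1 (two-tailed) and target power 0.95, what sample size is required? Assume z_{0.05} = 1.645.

n = 41

Fisher's z: C = ½·ln((1+r)/(1−r)) = ½·ln(2.9216) = 0.5361.
n = ((z_{α/2} + z_β)/C)² + 3.
(1.645 + 1.645) / 0.5361 = 3.290 / 0.5361 = 6.137.
n = 6.137² + 3 = 37.66 + 3 = 40.7.
Round up.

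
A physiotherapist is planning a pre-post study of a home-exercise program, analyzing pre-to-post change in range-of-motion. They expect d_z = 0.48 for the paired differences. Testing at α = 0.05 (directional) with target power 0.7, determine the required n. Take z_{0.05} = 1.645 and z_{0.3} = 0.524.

For a paired (one-sample on differences) test: n = ((z_{α} + z_β) / d)².
z_{α} + z_β = 1.645 + 0.524 = 2.169.
n = (2.169 / 0.48)² = 4.519² = 20.42.
Round up.

n = 21 pairs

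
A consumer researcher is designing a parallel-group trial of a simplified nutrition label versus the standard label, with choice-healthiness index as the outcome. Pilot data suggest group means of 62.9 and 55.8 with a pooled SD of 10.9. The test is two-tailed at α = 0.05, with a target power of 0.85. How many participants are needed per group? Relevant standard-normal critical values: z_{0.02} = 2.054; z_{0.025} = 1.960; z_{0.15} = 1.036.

Cohen's d = |M₁ − M₂| / SD_pooled = |62.9 − 55.8| / 10.9 = 7.1 / 10.9 = 0.651.
For two independent groups with equal n: n = 2·((z_{α/2} + z_β) / d)².
z_{α/2} + z_β = 1.960 + 1.036 = 2.996.
n = 2 × (2.996 / 0.651)² = 2 × 4.602² = 2 × 21.18 = 42.4.
Round up to the next whole participant.

n = 43 per group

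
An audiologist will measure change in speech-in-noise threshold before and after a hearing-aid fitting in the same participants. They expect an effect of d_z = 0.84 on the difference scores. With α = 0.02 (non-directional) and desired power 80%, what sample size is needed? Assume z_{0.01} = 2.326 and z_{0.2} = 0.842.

n = 15 pairs

For a paired (one-sample on differences) test: n = ((z_{α/2} + z_β) / d)².
z_{α/2} + z_β = 2.326 + 0.842 = 3.168.
n = (3.168 / 0.84)² = 3.771² = 14.22.
Round up.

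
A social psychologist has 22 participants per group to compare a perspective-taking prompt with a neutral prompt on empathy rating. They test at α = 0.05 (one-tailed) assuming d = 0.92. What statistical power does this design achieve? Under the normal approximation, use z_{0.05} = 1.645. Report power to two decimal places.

For two equal groups, power = Φ(d·√(n/2) − z_{α}).
d·√(n/2) = 0.92 × √(22/2) = 0.92 × 3.317 = 3.051.
z_β = 3.051 − 1.645 = 1.406.
Power = Φ(1.406) = 0.920.

power ≈ 0.92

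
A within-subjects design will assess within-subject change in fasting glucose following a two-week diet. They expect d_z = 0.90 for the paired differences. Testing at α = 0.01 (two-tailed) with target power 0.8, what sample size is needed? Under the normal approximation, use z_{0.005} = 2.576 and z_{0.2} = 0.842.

n = 15 pairs

For a paired (one-sample on differences) test: n = ((z_{α/2} + z_β) / d)².
z_{α/2} + z_β = 2.576 + 0.842 = 3.418.
n = (3.418 / 0.90)² = 3.798² = 14.42.
Round up.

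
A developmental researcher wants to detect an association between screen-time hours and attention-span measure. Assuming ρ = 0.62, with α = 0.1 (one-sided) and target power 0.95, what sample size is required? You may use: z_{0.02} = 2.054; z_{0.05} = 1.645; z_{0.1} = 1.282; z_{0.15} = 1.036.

n = 20

Fisher's z: C = ½·ln((1+r)/(1−r)) = ½·ln(4.2632) = 0.7250.
n = ((z_{α} + z_β)/C)² + 3.
(1.282 + 1.645) / 0.7250 = 2.927 / 0.7250 = 4.037.
n = 4.037² + 3 = 16.30 + 3 = 19.3.
Round up.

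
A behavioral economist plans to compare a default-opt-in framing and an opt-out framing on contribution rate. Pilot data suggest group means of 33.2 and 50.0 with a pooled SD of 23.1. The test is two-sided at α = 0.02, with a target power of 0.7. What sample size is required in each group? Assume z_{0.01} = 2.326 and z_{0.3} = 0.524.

Cohen's d = |M₁ − M₂| / SD_pooled = |33.2 − 50.0| / 23.1 = 16.8 / 23.1 = 0.727.
For two independent groups with equal n: n = 2·((z_{α/2} + z_β) / d)².
z_{α/2} + z_β = 2.326 + 0.524 = 2.850.
n = 2 × (2.850 / 0.727)² = 2 × 3.920² = 2 × 15.37 = 30.7.
Round up to the next whole participant.

n = 31 per group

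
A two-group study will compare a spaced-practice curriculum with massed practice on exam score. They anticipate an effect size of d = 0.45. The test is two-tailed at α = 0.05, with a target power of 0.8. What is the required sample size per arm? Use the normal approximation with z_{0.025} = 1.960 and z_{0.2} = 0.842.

n = 78 per group

For two independent groups with equal n: n = 2·((z_{α/2} + z_β) / d)².
z_{α/2} + z_β = 1.960 + 0.842 = 2.802.
n = 2 × (2.802 / 0.45)² = 2 × 6.227² = 2 × 38.77 = 77.5.
Round up to the next whole participant.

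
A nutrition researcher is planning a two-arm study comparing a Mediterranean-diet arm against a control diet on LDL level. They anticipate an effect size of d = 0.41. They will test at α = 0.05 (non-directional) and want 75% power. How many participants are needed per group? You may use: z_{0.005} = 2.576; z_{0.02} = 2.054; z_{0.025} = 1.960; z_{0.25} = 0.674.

n = 83 per group

For two independent groups with equal n: n = 2·((z_{α/2} + z_β) / d)².
z_{α/2} + z_β = 1.960 + 0.674 = 2.634.
n = 2 × (2.634 / 0.41)² = 2 × 6.424² = 2 × 41.27 = 82.5.
Round up to the next whole participant.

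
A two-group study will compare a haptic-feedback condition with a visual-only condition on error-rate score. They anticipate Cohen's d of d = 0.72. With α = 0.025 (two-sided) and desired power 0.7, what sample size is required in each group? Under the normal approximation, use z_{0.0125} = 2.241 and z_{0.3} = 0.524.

n = 30 per group

For two independent groups with equal n: n = 2·((z_{α/2} + z_β) / d)².
z_{α/2} + z_β = 2.241 + 0.524 = 2.765.
n = 2 × (2.765 / 0.72)² = 2 × 3.840² = 2 × 14.75 = 29.5.
Round up to the next whole participant.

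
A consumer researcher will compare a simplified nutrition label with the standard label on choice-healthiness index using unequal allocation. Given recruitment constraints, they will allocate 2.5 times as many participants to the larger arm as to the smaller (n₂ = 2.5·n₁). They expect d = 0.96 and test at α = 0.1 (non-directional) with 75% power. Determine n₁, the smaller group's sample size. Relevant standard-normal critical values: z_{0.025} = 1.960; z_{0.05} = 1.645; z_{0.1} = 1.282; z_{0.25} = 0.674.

With allocation ratio k = n₂/n₁ = 2.5, Var(x̄₁−x̄₂) = σ²(1/n₁ + 1/(k·n₁)) = σ²·(k+1)/(k·n₁).
So n₁ = (1 + 1/k)·((z_{α/2} + z_β)/d)² = 1.400 × (2.319/0.96)².
n₁ = 1.400 × 5.84 = 8.2.
Round up: n₁ = 9, giving n₂ = ⌈2.5 × 9⌉ = ⌈22.5⌉ = 23.

n₁ = 9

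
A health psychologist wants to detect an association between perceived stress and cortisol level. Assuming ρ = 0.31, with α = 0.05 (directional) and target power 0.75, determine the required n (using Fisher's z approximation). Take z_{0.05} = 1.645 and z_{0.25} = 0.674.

Fisher's z: C = ½·ln((1+r)/(1−r)) = ½·ln(1.8986) = 0.3205.
n = ((z_{α} + z_β)/C)² + 3.
(1.645 + 0.674) / 0.3205 = 2.319 / 0.3205 = 7.236.
n = 7.236² + 3 = 52.35 + 3 = 55.4.
Round up.

n = 56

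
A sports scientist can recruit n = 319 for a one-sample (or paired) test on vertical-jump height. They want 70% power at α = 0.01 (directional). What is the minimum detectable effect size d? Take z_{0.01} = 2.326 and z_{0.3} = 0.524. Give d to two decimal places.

For a single sample (or paired design) of n = 319: d_min = (z_{α} + z_β)/√n.
z-sum = 2.326 + 0.524 = 2.850.
d_min = 2.850 / √319 = 2.850 / 17.861 = 0.160.

d_min ≈ 0.16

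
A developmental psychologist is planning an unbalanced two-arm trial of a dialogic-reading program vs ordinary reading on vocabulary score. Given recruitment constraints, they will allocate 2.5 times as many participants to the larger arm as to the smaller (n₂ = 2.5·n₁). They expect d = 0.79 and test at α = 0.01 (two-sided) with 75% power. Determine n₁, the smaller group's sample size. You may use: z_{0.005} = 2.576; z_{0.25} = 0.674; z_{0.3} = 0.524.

With allocation ratio k = n₂/n₁ = 2.5, Var(x̄₁−x̄₂) = σ²(1/n₁ + 1/(k·n₁)) = σ²·(k+1)/(k·n₁).
So n₁ = (1 + 1/k)·((z_{α/2} + z_β)/d)² = 1.400 × (3.250/0.79)².
n₁ = 1.400 × 16.92 = 23.7.
Round up: n₁ = 24, giving n₂ = 2.5 × 24 = 60.

n₁ = 24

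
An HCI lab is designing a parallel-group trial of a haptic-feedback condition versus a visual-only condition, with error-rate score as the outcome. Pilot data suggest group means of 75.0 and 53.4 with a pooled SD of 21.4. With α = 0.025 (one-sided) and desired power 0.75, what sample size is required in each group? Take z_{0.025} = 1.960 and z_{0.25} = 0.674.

n = 14 per group

Cohen's d = |M₁ − M₂| / SD_pooled = |75.0 − 53.4| / 21.4 = 21.6 / 21.4 = 1.009.
For two independent groups with equal n: n = 2·((z_{α} + z_β) / d)².
z_{α} + z_β = 1.960 + 0.674 = 2.634.
n = 2 × (2.634 / 1.009)² = 2 × 2.611² = 2 × 6.81 = 13.6.
Round up to the next whole participant.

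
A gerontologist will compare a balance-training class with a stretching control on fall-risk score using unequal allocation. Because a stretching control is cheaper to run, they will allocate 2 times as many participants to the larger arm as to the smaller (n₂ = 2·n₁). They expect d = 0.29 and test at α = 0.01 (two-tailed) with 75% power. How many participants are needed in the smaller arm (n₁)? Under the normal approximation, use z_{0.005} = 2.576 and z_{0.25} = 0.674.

With allocation ratio k = n₂/n₁ = 2, Var(x̄₁−x̄₂) = σ²(1/n₁ + 1/(k·n₁)) = σ²·(k+1)/(k·n₁).
So n₁ = (1 + 1/k)·((z_{α/2} + z_β)/d)² = 1.500 × (3.250/0.29)².
n₁ = 1.500 × 125.59 = 188.4.
Round up: n₁ = 189, giving n₂ = 2 × 189 = 378.

n₁ = 189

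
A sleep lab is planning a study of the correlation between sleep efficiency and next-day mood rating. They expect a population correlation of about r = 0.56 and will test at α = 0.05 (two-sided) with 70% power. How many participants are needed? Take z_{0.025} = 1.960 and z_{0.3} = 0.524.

Fisher's z: C = ½·ln((1+r)/(1−r)) = ½·ln(3.5455) = 0.6328.
n = ((z_{α/2} + z_β)/C)² + 3.
(1.960 + 0.524) / 0.6328 = 2.484 / 0.6328 = 3.925.
n = 3.925² + 3 = 15.41 + 3 = 18.4.
Round up.

n = 19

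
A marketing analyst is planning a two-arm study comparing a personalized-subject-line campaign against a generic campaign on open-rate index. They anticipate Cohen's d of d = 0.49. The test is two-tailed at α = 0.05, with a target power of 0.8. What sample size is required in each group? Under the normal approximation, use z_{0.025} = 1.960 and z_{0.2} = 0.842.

n = 66 per group

For two independent groups with equal n: n = 2·((z_{α/2} + z_β) / d)².
z_{α/2} + z_β = 1.960 + 0.842 = 2.802.
n = 2 × (2.802 / 0.49)² = 2 × 5.718² = 2 × 32.70 = 65.4.
Round up to the next whole participant.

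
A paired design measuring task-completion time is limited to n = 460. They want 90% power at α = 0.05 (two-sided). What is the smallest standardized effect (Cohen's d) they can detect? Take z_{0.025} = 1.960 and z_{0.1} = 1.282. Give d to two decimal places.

For a single sample (or paired design) of n = 460: d_min = (z_{α/2} + z_β)/√n.
z-sum = 1.960 + 1.282 = 3.242.
d_min = 3.242 / √460 = 3.242 / 21.448 = 0.151.

d_min ≈ 0.15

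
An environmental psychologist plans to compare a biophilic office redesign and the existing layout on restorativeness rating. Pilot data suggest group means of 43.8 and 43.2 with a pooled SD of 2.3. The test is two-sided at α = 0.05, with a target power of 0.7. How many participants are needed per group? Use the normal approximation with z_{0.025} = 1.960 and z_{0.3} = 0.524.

n = 182 per group

Cohen's d = |M₁ − M₂| / SD_pooled = |43.8 − 43.2| / 2.3 = 0.6 / 2.3 = 0.261.
For two independent groups with equal n: n = 2·((z_{α/2} + z_β) / d)².
z_{α/2} + z_β = 1.960 + 0.524 = 2.484.
n = 2 × (2.484 / 0.261)² = 2 × 9.517² = 2 × 90.58 = 181.2.
Round up to the next whole participant.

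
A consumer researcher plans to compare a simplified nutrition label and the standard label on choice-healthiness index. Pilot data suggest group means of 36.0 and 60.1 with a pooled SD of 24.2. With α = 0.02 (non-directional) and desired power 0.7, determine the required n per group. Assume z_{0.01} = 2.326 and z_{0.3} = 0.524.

n = 17 per group

Cohen's d = |M₁ − M₂| / SD_pooled = |36.0 − 60.1| / 24.2 = 24.1 / 24.2 = 0.996.
For two independent groups with equal n: n = 2·((z_{α/2} + z_β) / d)².
z_{α/2} + z_β = 2.326 + 0.524 = 2.850.
n = 2 × (2.850 / 0.996)² = 2 × 2.861² = 2 × 8.19 = 16.4.
Round up to the next whole participant.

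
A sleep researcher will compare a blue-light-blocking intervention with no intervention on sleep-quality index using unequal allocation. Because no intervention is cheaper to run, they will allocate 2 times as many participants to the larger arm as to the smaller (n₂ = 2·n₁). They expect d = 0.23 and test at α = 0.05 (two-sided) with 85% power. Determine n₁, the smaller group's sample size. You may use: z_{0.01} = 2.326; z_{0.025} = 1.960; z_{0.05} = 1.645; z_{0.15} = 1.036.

With allocation ratio k = n₂/n₁ = 2, Var(x̄₁−x̄₂) = σ²(1/n₁ + 1/(k·n₁)) = σ²·(k+1)/(k·n₁).
So n₁ = (1 + 1/k)·((z_{α/2} + z_β)/d)² = 1.500 × (2.996/0.23)².
n₁ = 1.500 × 169.68 = 254.5.
Round up: n₁ = 255, giving n₂ = 2 × 255 = 510.

n₁ = 255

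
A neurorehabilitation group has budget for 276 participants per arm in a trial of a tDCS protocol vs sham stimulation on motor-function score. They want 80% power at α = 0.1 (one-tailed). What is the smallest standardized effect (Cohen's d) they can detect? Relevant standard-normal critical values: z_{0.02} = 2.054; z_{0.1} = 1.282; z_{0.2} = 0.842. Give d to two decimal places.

d_min ≈ 0.18

For two independent groups of n = 276 each: d_min = (z_{α} + z_β)·√(2/n).
z-sum = 1.282 + 0.842 = 2.124.
d_min = 2.124 × √(2/276) = 2.124 × 0.0851 = 0.181.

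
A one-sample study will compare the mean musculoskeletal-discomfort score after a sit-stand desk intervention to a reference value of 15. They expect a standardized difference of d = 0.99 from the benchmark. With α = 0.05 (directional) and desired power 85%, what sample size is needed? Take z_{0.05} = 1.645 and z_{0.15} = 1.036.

n = 8

For a one-sample test: n = ((z_{α} + z_β) / d)².
z_{α} + z_β = 1.645 + 1.036 = 2.681.
n = (2.681 / 0.99)² = 2.708² = 7.33.
Round up.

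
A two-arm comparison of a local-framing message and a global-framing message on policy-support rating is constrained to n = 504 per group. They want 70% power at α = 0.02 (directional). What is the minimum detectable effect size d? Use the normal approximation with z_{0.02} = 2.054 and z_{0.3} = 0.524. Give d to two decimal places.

For two independent groups of n = 504 each: d_min = (z_{α} + z_β)·√(2/n).
z-sum = 2.054 + 0.524 = 2.578.
d_min = 2.578 × √(2/504) = 2.578 × 0.0630 = 0.162.

d_min ≈ 0.16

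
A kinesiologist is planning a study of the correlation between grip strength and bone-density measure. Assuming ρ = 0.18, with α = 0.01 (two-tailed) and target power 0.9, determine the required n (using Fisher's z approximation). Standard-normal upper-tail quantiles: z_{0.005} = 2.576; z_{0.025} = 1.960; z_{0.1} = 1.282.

n = 453

Fisher's z: C = ½·ln((1+r)/(1−r)) = ½·ln(1.4390) = 0.1820.
n = ((z_{α/2} + z_β)/C)² + 3.
(2.576 + 1.282) / 0.1820 = 3.858 / 0.1820 = 21.198.
n = 21.198² + 3 = 449.35 + 3 = 452.3.
Round up.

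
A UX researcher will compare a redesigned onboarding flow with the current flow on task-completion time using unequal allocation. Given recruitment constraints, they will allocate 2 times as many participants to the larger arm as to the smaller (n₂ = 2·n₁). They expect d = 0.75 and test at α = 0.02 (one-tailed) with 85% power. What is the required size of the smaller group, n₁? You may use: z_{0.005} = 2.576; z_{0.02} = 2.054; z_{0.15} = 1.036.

n₁ = 26

With allocation ratio k = n₂/n₁ = 2, Var(x̄₁−x̄₂) = σ²(1/n₁ + 1/(k·n₁)) = σ²·(k+1)/(k·n₁).
So n₁ = (1 + 1/k)·((z_{α} + z_β)/d)² = 1.500 × (3.090/0.75)².
n₁ = 1.500 × 16.97 = 25.5.
Round up: n₁ = 26, giving n₂ = 2 × 26 = 52.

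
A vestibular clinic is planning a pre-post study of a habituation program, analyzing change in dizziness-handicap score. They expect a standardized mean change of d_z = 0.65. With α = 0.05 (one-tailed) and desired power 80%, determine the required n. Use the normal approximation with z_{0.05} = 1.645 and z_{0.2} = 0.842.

For a paired (one-sample on differences) test: n = ((z_{α} + z_β) / d)².
z_{α} + z_β = 1.645 + 0.842 = 2.487.
n = (2.487 / 0.65)² = 3.826² = 14.64.
Round up.

n = 15 pairs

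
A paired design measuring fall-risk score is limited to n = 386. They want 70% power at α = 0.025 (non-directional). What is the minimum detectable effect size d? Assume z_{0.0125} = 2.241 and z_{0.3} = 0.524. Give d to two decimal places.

For a single sample (or paired design) of n = 386: d_min = (z_{α/2} + z_β)/√n.
z-sum = 2.241 + 0.524 = 2.765.
d_min = 2.765 / √386 = 2.765 / 19.647 = 0.141.

d_min ≈ 0.14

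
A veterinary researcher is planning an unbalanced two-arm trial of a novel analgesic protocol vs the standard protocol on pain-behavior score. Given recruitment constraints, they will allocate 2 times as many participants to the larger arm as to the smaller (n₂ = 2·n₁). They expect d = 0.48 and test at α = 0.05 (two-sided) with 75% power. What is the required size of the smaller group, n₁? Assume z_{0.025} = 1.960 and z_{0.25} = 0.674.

With allocation ratio k = n₂/n₁ = 2, Var(x̄₁−x̄₂) = σ²(1/n₁ + 1/(k·n₁)) = σ²·(k+1)/(k·n₁).
So n₁ = (1 + 1/k)·((z_{α/2} + z_β)/d)² = 1.500 × (2.634/0.48)².
n₁ = 1.500 × 30.11 = 45.2.
Round up: n₁ = 46, giving n₂ = 2 × 46 = 92.

n₁ = 46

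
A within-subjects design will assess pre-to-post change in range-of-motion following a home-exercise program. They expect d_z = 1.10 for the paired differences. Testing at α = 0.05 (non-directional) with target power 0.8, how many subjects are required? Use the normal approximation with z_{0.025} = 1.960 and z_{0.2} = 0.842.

For a paired (one-sample on differences) test: n = ((z_{α/2} + z_β) / d)².
z_{α/2} + z_β = 1.960 + 0.842 = 2.802.
n = (2.802 / 1.10)² = 2.547² = 6.49.
Round up.

n = 7 pairs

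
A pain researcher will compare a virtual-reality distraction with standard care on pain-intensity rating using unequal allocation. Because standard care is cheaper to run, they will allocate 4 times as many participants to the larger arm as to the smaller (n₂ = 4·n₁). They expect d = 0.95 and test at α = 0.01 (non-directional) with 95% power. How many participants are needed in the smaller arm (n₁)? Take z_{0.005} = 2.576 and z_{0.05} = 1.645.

With allocation ratio k = n₂/n₁ = 4, Var(x̄₁−x̄₂) = σ²(1/n₁ + 1/(k·n₁)) = σ²·(k+1)/(k·n₁).
So n₁ = (1 + 1/k)·((z_{α/2} + z_β)/d)² = 1.250 × (4.221/0.95)².
n₁ = 1.250 × 19.74 = 24.7.
Round up: n₁ = 25, giving n₂ = 4 × 25 = 100.

n₁ = 25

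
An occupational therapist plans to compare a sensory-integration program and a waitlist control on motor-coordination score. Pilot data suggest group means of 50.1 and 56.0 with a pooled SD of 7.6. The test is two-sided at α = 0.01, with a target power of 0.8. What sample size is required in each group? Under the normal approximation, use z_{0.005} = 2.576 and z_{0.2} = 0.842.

n = 39 per group

Cohen's d = |M₁ − M₂| / SD_pooled = |50.1 − 56.0| / 7.6 = 5.9 / 7.6 = 0.776.
For two independent groups with equal n: n = 2·((z_{α/2} + z_β) / d)².
z_{α/2} + z_β = 2.576 + 0.842 = 3.418.
n = 2 × (3.418 / 0.776)² = 2 × 4.405² = 2 × 19.40 = 38.8.
Round up to the next whole participant.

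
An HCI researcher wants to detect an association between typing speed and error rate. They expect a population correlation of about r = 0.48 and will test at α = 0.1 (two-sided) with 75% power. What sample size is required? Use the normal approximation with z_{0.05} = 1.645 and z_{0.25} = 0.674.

n = 23

Fisher's z: C = ½·ln((1+r)/(1−r)) = ½·ln(2.8462) = 0.5230.
n = ((z_{α/2} + z_β)/C)² + 3.
(1.645 + 0.674) / 0.5230 = 2.319 / 0.5230 = 4.434.
n = 4.434² + 3 = 19.66 + 3 = 22.7.
Round up.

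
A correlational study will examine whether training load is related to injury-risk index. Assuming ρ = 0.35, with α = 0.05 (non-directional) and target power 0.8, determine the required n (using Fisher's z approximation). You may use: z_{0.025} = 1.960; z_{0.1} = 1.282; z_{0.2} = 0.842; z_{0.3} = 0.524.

Fisher's z: C = ½·ln((1+r)/(1−r)) = ½·ln(2.0769) = 0.3654.
n = ((z_{α/2} + z_β)/C)² + 3.
(1.960 + 0.842) / 0.3654 = 2.802 / 0.3654 = 7.668.
n = 7.668² + 3 = 58.80 + 3 = 61.8.
Round up.

n = 62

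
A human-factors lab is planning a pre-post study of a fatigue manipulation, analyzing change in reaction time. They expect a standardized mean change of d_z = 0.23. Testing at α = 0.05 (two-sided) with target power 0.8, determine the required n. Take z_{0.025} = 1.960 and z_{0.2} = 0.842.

For a paired (one-sample on differences) test: n = ((z_{α/2} + z_β) / d)².
z_{α/2} + z_β = 1.960 + 0.842 = 2.802.
n = (2.802 / 0.23)² = 12.183² = 148.42.
Round up.

n = 149 pairs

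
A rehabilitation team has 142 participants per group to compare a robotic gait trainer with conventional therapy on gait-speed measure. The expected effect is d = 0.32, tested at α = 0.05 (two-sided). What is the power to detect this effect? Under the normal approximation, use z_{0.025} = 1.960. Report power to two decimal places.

power ≈ 0.77

For two equal groups, power = Φ(d·√(n/2) − z_{α/2}).
d·√(n/2) = 0.32 × √(142/2) = 0.32 × 8.426 = 2.696.
z_β = 2.696 − 1.960 = 0.736.
Power = Φ(0.736) = 0.769.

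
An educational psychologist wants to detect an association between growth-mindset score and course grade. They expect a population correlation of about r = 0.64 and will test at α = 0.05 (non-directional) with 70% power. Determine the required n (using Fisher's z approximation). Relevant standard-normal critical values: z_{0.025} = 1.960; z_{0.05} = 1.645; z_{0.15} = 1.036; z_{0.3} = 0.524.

n = 14

Fisher's z: C = ½·ln((1+r)/(1−r)) = ½·ln(4.5556) = 0.7582.
n = ((z_{α/2} + z_β)/C)² + 3.
(1.960 + 0.524) / 0.7582 = 2.484 / 0.7582 = 3.276.
n = 3.276² + 3 = 10.73 + 3 = 13.7.
Round up.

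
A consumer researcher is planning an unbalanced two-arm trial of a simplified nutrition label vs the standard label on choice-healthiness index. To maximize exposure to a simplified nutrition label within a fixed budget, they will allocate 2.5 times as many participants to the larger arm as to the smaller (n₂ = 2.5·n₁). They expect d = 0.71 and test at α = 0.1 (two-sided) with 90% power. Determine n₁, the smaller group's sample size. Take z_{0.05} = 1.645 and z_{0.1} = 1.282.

n₁ = 24

With allocation ratio k = n₂/n₁ = 2.5, Var(x̄₁−x̄₂) = σ²(1/n₁ + 1/(k·n₁)) = σ²·(k+1)/(k·n₁).
So n₁ = (1 + 1/k)·((z_{α/2} + z_β)/d)² = 1.400 × (2.927/0.71)².
n₁ = 1.400 × 17.00 = 23.8.
Round up: n₁ = 24, giving n₂ = 2.5 × 24 = 60.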